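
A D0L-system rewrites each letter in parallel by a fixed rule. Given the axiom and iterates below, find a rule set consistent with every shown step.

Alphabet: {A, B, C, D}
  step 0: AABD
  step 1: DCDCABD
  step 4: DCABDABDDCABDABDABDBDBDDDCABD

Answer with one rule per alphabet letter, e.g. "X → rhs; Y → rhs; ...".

  step 0 ⇒ step 1: AABD ⇒ DC·DC·A·BD
    A ↦ DC
    B ↦ A
    D ↦ BD
    C ↦ D  (constrained at step 1)

A->DC, B->A, C->D, D->BD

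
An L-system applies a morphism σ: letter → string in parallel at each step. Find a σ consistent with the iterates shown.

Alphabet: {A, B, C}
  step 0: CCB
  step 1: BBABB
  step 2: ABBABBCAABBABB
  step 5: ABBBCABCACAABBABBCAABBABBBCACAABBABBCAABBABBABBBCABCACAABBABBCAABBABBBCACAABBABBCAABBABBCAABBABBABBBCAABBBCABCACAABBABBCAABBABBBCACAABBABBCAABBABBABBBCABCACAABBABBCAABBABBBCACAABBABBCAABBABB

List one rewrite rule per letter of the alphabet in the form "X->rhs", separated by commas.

A->CA, B->ABB, C->B

  step 1 ⇒ step 2: BBABB ⇒ ABB·ABB·CA·ABB·ABB
    A ↦ CA
    B ↦ ABB
  step 0 ⇒ step 1: CCB ⇒ B·B·ABB
    C ↦ B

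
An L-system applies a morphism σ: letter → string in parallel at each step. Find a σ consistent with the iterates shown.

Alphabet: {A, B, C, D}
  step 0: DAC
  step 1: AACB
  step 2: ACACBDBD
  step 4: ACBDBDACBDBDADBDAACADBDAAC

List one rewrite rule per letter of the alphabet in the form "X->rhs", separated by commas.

  step 1 ⇒ step 2: AACB ⇒ AC·AC·B·DBD
    A ↦ AC
    B ↦ DBD
    C ↦ B
  step 0 ⇒ step 1: DAC ⇒ A·AC·B
    D ↦ A

A->AC, B->DBD, C->B, D->A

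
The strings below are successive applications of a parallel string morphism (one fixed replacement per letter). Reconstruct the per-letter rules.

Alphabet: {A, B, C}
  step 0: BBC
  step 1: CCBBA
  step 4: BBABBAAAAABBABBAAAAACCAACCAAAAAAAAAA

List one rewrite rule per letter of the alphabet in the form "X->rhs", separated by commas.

  step 0 ⇒ step 1: BBC ⇒ C·C·BBA
    B ↦ C
    C ↦ BBA
    A ↦ AA  (constrained at step 1)

A->AA, B->C, C->BBA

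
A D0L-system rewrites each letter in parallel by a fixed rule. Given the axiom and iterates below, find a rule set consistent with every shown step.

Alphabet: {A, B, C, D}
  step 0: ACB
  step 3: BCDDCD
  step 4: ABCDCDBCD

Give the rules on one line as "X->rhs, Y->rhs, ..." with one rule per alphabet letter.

  step 3 ⇒ step 4: BCDDCD ⇒ A·B·CD·CD·B·CD
    B ↦ A
    C ↦ B
    D ↦ CD
    A ↦ D  (constrained at step 0)

A->D, B->A, C->B, D->CD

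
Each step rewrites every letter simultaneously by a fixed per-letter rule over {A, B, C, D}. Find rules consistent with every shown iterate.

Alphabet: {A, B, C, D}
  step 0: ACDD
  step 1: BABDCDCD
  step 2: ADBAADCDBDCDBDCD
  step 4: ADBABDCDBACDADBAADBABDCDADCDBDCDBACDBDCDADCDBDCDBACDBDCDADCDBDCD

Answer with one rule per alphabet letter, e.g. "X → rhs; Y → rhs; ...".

A->BA, B->AD, C->BD, D->CD

  step 1 ⇒ step 2: BABDCDCD ⇒ AD·BA·AD·CD·BD·CD·BD·CD
    A ↦ BA
    B ↦ AD
    C ↦ BD
    D ↦ CD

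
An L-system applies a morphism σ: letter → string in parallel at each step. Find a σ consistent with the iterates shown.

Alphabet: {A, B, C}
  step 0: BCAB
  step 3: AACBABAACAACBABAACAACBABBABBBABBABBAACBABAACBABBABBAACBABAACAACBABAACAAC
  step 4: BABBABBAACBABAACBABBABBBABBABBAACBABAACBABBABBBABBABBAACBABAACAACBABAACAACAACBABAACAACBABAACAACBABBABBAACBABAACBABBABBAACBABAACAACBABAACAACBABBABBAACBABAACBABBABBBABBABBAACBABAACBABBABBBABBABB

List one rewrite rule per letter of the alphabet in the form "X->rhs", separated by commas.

  step 3 ⇒ step 4: AACBABAACAACBABAACAACBABBABBBABBABBAACBABAACBABBABBAACBABAACAACBABAACAAC ⇒ BAB·BAB·B·AAC·BAB·AAC·BAB·BAB·B·BAB·BAB·B·AAC·BAB·AAC·BAB·BAB·B·BAB·BAB·B·AAC·BAB·AAC·AAC·BAB·AAC·AAC·AAC·BAB·AAC·AAC·BAB·AAC·AAC·BAB·BAB·B·AAC·BAB·AAC·BAB·BAB·B·AAC·BAB·AAC·AAC·BAB·AAC·AAC·BAB·BAB·B·AAC·BAB·AAC·BAB·BAB·B·BAB·BAB·B·AAC·BAB·AAC·BAB·BAB·B·BAB·BAB·B
    A ↦ BAB
    B ↦ AAC
    C ↦ B

A->BAB, B->AAC, C->B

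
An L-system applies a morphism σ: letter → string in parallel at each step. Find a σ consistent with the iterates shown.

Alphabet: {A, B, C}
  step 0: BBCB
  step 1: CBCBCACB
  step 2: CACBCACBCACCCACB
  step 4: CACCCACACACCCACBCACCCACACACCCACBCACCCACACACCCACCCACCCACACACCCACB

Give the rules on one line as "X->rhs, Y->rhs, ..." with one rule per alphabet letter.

  step 1 ⇒ step 2: CBCBCACB ⇒ CA·CB·CA·CB·CA·CC·CA·CB
    A ↦ CC
    B ↦ CB
    C ↦ CA

A->CC, B->CB, C->CA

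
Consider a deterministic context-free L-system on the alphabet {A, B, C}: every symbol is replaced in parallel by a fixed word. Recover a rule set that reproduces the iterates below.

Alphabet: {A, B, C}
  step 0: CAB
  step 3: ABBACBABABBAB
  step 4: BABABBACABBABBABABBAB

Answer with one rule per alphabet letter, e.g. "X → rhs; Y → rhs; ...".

  step 3 ⇒ step 4: ABBACBABABBAB ⇒ B·AB·AB·B·AC·AB·B·AB·B·AB·AB·B·AB
    A ↦ B
    B ↦ AB
    C ↦ AC

A->B, B->AB, C->AC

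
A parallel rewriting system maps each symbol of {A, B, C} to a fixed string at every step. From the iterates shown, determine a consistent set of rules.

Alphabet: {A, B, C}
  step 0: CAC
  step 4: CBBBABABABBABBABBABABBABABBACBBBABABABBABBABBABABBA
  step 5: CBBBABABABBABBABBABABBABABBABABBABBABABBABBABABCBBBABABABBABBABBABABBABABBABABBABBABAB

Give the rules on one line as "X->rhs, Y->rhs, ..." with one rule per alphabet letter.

  step 4 ⇒ step 5: CBBBABABABBABBABBABABBABABBACBBBABABABBABBABBABABBA ⇒ CBB·BA·BA·BA·B·BA·B·BA·B·BA·BA·B·BA·BA·B·BA·BA·B·BA·B·BA·BA·B·BA·B·BA·BA·B·CBB·BA·BA·BA·B·BA·B·BA·B·BA·BA·B·BA·BA·B·BA·BA·B·BA·B·BA·BA·B
    A ↦ B
    B ↦ BA
    C ↦ CBB

A->B, B->BA, C->CBB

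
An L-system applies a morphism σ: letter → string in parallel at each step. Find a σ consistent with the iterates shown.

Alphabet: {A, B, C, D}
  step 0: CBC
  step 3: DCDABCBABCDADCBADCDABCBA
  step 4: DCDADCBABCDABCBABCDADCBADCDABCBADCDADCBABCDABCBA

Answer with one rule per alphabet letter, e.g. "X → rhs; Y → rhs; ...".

  step 3 ⇒ step 4: DCDABCBABCDADCBADCDABCBA ⇒ DC·DA·DC·BA·BC·DA·BC·BA·BC·DA·DC·BA·DC·DA·BC·BA·DC·DA·DC·BA·BC·DA·BC·BA
    A ↦ BA
    B ↦ BC
    C ↦ DA
    D ↦ DC

A->BA, B->BC, C->DA, D->DC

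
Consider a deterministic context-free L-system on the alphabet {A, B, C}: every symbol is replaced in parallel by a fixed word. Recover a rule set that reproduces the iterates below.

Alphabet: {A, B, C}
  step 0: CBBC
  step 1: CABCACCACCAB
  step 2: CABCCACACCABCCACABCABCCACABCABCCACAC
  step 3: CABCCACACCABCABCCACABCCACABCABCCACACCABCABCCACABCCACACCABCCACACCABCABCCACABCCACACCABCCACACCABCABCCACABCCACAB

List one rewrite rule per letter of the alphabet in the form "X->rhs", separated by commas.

A->CCA, B->CAC, C->CAB

  step 2 ⇒ step 3: CABCCACACCABCCACABCABCCACABCABCCACAC ⇒ CAB·CCA·CAC·CAB·CAB·CCA·CAB·CCA·CAB·CAB·CCA·CAC·CAB·CAB·CCA·CAB·CCA·CAC·CAB·CCA·CAC·CAB·CAB·CCA·CAB·CCA·CAC·CAB·CCA·CAC·CAB·CAB·CCA·CAB·CCA·CAB
    A ↦ CCA
    B ↦ CAC
    C ↦ CAB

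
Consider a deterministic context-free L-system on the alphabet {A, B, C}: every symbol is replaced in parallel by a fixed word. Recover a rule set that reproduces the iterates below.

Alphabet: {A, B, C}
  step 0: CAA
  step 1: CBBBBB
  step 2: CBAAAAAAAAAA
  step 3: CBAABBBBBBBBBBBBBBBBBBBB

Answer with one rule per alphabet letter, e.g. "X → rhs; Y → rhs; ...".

  step 2 ⇒ step 3: CBAAAAAAAAAA ⇒ CB·AA·BB·BB·BB·BB·BB·BB·BB·BB·BB·BB
    A ↦ BB
    B ↦ AA
    C ↦ CB

A->BB, B->AA, C->CB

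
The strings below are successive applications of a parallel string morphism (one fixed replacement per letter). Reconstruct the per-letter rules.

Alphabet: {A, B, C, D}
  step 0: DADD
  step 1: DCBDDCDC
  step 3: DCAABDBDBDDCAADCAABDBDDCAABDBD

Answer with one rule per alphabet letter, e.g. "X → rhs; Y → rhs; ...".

A->BD, B->A, C->AA, D->DC

  step 0 ⇒ step 1: DADD ⇒ DC·BD·DC·DC
    A ↦ BD
    D ↦ DC
    B ↦ A  (constrained at step 1)
    C ↦ AA  (constrained at step 1)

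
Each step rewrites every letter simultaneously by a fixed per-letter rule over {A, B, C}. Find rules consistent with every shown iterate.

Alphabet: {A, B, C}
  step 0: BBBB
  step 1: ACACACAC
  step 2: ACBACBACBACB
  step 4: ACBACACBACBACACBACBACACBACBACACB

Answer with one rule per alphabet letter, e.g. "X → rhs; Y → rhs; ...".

A->AC, B->AC, C->B

  step 1 ⇒ step 2: ACACACAC ⇒ AC·B·AC·B·AC·B·AC·B
    A ↦ AC
    C ↦ B
  step 0 ⇒ step 1: BBBB ⇒ AC·AC·AC·AC
    B ↦ AC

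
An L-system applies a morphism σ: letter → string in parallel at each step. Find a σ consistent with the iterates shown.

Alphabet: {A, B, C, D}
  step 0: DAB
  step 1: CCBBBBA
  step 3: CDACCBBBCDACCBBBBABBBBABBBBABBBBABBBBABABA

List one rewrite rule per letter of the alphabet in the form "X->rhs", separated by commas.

A->BBB, B->BA, C->CDA, D->CC

  step 0 ⇒ step 1: DAB ⇒ CC·BBB·BA
    A ↦ BBB
    B ↦ BA
    D ↦ CC
    C ↦ CDA  (constrained at step 1)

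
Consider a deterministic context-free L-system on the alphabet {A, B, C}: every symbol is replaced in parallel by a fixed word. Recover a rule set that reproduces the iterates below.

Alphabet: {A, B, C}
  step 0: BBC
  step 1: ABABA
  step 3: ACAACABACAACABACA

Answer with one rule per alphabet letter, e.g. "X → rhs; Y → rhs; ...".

A->AC, B->AB, C->A

  step 0 ⇒ step 1: BBC ⇒ AB·AB·A
    B ↦ AB
    C ↦ A
    A ↦ AC  (constrained at step 1)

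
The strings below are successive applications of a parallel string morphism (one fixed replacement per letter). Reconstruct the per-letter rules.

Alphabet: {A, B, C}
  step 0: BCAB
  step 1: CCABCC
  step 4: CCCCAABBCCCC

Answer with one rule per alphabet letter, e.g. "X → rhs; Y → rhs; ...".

  step 0 ⇒ step 1: BCAB ⇒ CC·A·B·CC
    A ↦ B
    B ↦ CC
    C ↦ A

A->B, B->CC, C->A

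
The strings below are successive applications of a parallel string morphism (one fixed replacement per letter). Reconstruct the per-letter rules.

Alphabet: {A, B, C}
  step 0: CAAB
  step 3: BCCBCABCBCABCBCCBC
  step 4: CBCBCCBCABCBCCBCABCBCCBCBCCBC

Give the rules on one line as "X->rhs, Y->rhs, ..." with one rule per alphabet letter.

  step 3 ⇒ step 4: BCCBCABCBCABCBCCBC ⇒ C·BC·BC·C·BC·AB·C·BC·C·BC·AB·C·BC·C·BC·BC·C·BC
    A ↦ AB
    B ↦ C
    C ↦ BC

A->AB, B->C, C->BC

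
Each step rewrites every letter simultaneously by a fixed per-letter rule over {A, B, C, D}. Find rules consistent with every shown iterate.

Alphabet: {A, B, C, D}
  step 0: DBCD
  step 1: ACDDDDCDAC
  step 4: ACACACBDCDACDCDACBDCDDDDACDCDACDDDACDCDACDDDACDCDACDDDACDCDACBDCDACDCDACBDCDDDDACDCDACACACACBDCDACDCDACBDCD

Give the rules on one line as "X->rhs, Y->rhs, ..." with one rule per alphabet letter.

A->B, B->DDD, C->DCD, D->AC

  step 0 ⇒ step 1: DBCD ⇒ AC·DDD·DCD·AC
    B ↦ DDD
    C ↦ DCD
    D ↦ AC
    A ↦ B  (constrained at step 1)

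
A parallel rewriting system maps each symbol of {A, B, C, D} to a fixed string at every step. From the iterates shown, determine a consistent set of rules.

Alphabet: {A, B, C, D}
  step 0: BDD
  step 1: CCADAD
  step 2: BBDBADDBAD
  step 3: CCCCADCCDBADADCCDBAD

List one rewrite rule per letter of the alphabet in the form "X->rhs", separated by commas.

  step 2 ⇒ step 3: BBDBADDBAD ⇒ CC·CC·AD·CC·DB·AD·AD·CC·DB·AD
    A ↦ DB
    B ↦ CC
    D ↦ AD
  step 1 ⇒ step 2: CCADAD ⇒ B·B·DB·AD·DB·AD
    C ↦ B

A->DB, B->CC, C->B, D->AD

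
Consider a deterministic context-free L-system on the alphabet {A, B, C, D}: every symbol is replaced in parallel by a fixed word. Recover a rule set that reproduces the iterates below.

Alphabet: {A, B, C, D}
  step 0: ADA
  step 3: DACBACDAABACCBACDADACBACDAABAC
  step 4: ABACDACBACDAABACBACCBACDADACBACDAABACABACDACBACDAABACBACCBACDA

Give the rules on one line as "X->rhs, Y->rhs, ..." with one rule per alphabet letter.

  step 3 ⇒ step 4: DACBACDAABACCBACDADACBACDAABAC ⇒ A·BAC·DA·C·BAC·DA·A·BAC·BAC·C·BAC·DA·DA·C·BAC·DA·A·BAC·A·BAC·DA·C·BAC·DA·A·BAC·BAC·C·BAC·DA
    A ↦ BAC
    B ↦ C
    C ↦ DA
    D ↦ A

A->BAC, B->C, C->DA, D->A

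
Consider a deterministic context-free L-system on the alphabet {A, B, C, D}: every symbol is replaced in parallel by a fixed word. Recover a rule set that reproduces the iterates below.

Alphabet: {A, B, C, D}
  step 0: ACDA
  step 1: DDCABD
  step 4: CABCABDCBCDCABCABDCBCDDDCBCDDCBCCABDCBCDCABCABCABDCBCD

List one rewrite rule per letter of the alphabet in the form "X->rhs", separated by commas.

  step 0 ⇒ step 1: ACDA ⇒ D·D·CAB·D
    A ↦ D
    C ↦ D
    D ↦ CAB
    B ↦ CBC  (constrained at step 1)

A->D, B->CBC, C->D, D->CAB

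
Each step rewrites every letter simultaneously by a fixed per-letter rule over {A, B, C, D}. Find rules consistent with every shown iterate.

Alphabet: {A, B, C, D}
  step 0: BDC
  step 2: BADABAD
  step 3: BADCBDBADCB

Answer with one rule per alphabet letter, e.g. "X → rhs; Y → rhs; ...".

A->D, B->BA, C->A, D->CB

  step 2 ⇒ step 3: BADABAD ⇒ BA·D·CB·D·BA·D·CB
    A ↦ D
    B ↦ BA
    D ↦ CB
    C ↦ A  (constrained at step 0)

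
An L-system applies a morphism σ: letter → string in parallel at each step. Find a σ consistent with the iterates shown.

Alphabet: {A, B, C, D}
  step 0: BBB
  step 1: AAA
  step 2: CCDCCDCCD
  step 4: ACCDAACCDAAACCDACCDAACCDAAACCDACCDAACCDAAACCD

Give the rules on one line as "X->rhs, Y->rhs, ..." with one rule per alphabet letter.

A->CCD, B->A, C->BAB, D->BBA

  step 1 ⇒ step 2: AAA ⇒ CCD·CCD·CCD
    A ↦ CCD
  step 0 ⇒ step 1: BBB ⇒ A·A·A
    B ↦ A
    C ↦ BAB  (constrained at step 2)
    D ↦ BBA  (constrained at step 2)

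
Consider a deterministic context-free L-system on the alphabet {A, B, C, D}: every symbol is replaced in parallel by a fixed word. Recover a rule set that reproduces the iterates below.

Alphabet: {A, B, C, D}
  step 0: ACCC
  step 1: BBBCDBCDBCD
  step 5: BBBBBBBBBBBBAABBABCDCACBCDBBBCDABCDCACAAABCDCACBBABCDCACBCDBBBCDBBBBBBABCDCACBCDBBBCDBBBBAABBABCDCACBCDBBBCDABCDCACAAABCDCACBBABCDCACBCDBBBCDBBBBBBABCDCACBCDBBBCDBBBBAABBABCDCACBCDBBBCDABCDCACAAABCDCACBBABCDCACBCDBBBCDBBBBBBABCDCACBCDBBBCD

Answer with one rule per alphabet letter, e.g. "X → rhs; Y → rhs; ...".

  step 0 ⇒ step 1: ACCC ⇒ BB·BCD·BCD·BCD
    A ↦ BB
    C ↦ BCD
    B ↦ A  (constrained at step 1)
    D ↦ CAC  (constrained at step 1)

A->BB, B->A, C->BCD, D->CAC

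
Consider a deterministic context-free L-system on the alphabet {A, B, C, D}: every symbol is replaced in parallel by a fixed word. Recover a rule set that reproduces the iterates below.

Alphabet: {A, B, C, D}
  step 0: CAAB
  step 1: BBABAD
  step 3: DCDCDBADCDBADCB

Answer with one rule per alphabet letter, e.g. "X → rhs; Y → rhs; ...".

  step 0 ⇒ step 1: CAAB ⇒ B·BA·BA·D
    A ↦ BA
    B ↦ D
    C ↦ B
    D ↦ DC  (constrained at step 1)

A->BA, B->D, C->B, D->DC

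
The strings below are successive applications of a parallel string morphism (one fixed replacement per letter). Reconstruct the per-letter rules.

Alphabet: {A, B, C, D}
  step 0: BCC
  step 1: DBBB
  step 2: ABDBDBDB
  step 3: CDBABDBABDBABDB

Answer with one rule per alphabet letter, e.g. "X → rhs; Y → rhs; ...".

  step 2 ⇒ step 3: ABDBDBDB ⇒ C·DB·AB·DB·AB·DB·AB·DB
    A ↦ C
    B ↦ DB
    D ↦ AB
  step 0 ⇒ step 1: BCC ⇒ DB·B·B
    C ↦ B

A->C, B->DB, C->B, D->AB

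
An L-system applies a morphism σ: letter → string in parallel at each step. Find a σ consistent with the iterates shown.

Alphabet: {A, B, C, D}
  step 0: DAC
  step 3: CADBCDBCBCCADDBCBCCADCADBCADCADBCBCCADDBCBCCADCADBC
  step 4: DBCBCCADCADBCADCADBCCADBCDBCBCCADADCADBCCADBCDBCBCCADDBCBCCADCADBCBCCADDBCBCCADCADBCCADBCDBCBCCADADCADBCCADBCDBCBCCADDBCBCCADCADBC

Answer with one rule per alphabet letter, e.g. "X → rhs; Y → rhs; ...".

A->BCC, B->CA, C->DBC, D->AD

  step 3 ⇒ step 4: CADBCDBCBCCADDBCBCCADCADBCADCADBCBCCADDBCBCCADCADBC ⇒ DBC·BCC·AD·CA·DBC·AD·CA·DBC·CA·DBC·DBC·BCC·AD·AD·CA·DBC·CA·DBC·DBC·BCC·AD·DBC·BCC·AD·CA·DBC·BCC·AD·DBC·BCC·AD·CA·DBC·CA·DBC·DBC·BCC·AD·AD·CA·DBC·CA·DBC·DBC·BCC·AD·DBC·BCC·AD·CA·DBC
    A ↦ BCC
    B ↦ CA
    C ↦ DBC
    D ↦ AD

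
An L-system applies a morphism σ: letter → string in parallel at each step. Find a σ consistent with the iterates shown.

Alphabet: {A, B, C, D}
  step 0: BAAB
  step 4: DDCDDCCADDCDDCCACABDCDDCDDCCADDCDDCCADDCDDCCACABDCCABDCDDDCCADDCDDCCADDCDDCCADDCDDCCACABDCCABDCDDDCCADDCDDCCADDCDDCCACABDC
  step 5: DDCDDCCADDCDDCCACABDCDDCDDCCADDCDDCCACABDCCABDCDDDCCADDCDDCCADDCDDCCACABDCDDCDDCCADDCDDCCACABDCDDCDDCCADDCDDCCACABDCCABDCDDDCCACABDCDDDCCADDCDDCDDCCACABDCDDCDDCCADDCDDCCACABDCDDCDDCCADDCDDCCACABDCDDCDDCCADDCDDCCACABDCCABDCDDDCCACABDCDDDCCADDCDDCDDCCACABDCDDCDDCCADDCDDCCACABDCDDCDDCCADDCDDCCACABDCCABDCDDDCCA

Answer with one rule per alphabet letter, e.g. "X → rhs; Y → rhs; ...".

  step 4 ⇒ step 5: DDCDDCCADDCDDCCACABDCDDCDDCCADDCDDCCADDCDDCCACABDCCABDCDDDCCADDCDDCCADDCDDCCADDCDDCCACABDCCABDCDDDCCADDCDDCCADDCDDCCACABDC ⇒ DDC·DDC·CA·DDC·DDC·CA·CA·BDC·DDC·DDC·CA·DDC·DDC·CA·CA·BDC·CA·BDC·D·DDC·CA·DDC·DDC·CA·DDC·DDC·CA·CA·BDC·DDC·DDC·CA·DDC·DDC·CA·CA·BDC·DDC·DDC·CA·DDC·DDC·CA·CA·BDC·CA·BDC·D·DDC·CA·CA·BDC·D·DDC·CA·DDC·DDC·DDC·CA·CA·BDC·DDC·DDC·CA·DDC·DDC·CA·CA·BDC·DDC·DDC·CA·DDC·DDC·CA·CA·BDC·DDC·DDC·CA·DDC·DDC·CA·CA·BDC·CA·BDC·D·DDC·CA·CA·BDC·D·DDC·CA·DDC·DDC·DDC·CA·CA·BDC·DDC·DDC·CA·DDC·DDC·CA·CA·BDC·DDC·DDC·CA·DDC·DDC·CA·CA·BDC·CA·BDC·D·DDC·CA
    A ↦ BDC
    B ↦ D
    C ↦ CA
    D ↦ DDC

A->BDC, B->D, C->CA, D->DDC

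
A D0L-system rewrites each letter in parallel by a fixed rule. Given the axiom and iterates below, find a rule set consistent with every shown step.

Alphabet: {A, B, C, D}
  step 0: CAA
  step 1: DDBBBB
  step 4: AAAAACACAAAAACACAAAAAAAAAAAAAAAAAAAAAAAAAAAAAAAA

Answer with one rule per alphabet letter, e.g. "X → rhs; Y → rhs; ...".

  step 0 ⇒ step 1: CAA ⇒ DD·BB·BB
    A ↦ BB
    C ↦ DD
    B ↦ AA  (constrained at step 1)
    D ↦ AC  (constrained at step 1)

A->BB, B->AA, C->DD, D->AC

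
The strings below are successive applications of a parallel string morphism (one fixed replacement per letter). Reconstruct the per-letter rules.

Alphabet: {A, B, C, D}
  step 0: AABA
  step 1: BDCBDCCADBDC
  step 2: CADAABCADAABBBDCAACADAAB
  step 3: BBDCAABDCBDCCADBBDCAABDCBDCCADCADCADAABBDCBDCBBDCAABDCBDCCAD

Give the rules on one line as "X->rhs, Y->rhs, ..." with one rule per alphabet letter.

  step 2 ⇒ step 3: CADAABCADAABBBDCAACADAAB ⇒ B·BDC·AA·BDC·BDC·CAD·B·BDC·AA·BDC·BDC·CAD·CAD·CAD·AA·B·BDC·BDC·B·BDC·AA·BDC·BDC·CAD
    A ↦ BDC
    B ↦ CAD
    C ↦ B
    D ↦ AA

A->BDC, B->CAD, C->B, D->AA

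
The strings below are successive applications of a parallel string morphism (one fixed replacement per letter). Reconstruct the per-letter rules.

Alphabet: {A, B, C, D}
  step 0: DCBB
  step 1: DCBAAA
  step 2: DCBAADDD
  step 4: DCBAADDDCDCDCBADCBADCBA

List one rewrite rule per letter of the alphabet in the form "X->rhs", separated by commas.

  step 1 ⇒ step 2: DCBAAA ⇒ DC·BA·A·D·D·D
    A ↦ D
    B ↦ A
    C ↦ BA
    D ↦ DC

A->D, B->A, C->BA, D->DC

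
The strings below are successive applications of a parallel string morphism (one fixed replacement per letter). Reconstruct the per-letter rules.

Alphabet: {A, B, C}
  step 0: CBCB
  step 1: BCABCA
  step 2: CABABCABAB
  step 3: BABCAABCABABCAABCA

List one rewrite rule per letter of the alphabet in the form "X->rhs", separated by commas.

  step 2 ⇒ step 3: CABABCABAB ⇒ B·AB·CA·AB·CA·B·AB·CA·AB·CA
    A ↦ AB
    B ↦ CA
    C ↦ B

A->AB, B->CA, C->B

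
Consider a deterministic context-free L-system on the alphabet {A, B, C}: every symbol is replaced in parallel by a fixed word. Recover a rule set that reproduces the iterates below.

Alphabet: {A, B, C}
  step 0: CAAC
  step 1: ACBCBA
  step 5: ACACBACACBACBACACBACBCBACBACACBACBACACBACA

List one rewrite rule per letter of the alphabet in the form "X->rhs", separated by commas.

A->CB, B->CA, C->A

  step 0 ⇒ step 1: CAAC ⇒ A·CB·CB·A
    A ↦ CB
    C ↦ A
    B ↦ CA  (constrained at step 1)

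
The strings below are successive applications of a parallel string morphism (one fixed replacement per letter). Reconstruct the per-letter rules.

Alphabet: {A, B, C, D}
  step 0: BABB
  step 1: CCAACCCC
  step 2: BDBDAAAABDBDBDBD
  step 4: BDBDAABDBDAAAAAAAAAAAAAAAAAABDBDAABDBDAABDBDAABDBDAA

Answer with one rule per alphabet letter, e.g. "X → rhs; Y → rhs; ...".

  step 1 ⇒ step 2: CCAACCCC ⇒ BD·BD·AA·AA·BD·BD·BD·BD
    A ↦ AA
    C ↦ BD
  step 0 ⇒ step 1: BABB ⇒ CC·AA·CC·CC
    B ↦ CC
    D ↦ A  (constrained at step 2)

A->AA, B->CC, C->BD, D->A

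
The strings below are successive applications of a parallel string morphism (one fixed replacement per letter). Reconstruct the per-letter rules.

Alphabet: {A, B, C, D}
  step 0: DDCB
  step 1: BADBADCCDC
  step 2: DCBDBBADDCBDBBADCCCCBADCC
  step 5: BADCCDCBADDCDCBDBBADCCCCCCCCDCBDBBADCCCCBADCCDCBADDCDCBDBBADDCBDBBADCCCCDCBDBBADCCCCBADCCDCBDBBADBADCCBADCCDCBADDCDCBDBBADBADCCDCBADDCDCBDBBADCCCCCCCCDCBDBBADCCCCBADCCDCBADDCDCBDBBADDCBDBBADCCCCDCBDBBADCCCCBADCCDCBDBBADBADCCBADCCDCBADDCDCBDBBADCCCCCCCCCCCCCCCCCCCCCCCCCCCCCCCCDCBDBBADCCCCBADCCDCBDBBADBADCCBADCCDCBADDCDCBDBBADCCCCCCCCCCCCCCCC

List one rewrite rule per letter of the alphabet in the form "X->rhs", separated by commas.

  step 1 ⇒ step 2: BADBADCCDC ⇒ DC·BDB·BAD·DC·BDB·BAD·CC·CC·BAD·CC
    A ↦ BDB
    B ↦ DC
    C ↦ CC
    D ↦ BAD

A->BDB, B->DC, C->CC, D->BAD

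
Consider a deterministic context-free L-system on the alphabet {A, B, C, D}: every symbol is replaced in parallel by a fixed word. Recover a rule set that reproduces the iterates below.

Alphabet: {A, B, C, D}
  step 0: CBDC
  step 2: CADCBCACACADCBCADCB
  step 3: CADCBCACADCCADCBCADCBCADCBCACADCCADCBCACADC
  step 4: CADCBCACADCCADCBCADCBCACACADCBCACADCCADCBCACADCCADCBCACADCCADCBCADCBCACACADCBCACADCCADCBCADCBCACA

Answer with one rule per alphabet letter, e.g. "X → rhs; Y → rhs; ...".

A->DCB, B->DC, C->CA, D->CA

  step 3 ⇒ step 4: CADCBCACADCCADCBCADCBCADCBCACADCCADCBCACADC ⇒ CA·DCB·CA·CA·DC·CA·DCB·CA·DCB·CA·CA·CA·DCB·CA·CA·DC·CA·DCB·CA·CA·DC·CA·DCB·CA·CA·DC·CA·DCB·CA·DCB·CA·CA·CA·DCB·CA·CA·DC·CA·DCB·CA·DCB·CA·CA
    A ↦ DCB
    B ↦ DC
    C ↦ CA
    D ↦ CA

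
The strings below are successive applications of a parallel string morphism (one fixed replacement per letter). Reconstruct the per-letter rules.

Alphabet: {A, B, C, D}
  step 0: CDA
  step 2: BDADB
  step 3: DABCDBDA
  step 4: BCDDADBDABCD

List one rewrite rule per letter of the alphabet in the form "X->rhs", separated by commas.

A->CD, B->DA, C->D, D->B

  step 3 ⇒ step 4: DABCDBDA ⇒ B·CD·DA·D·B·DA·B·CD
    A ↦ CD
    B ↦ DA
    C ↦ D
    D ↦ B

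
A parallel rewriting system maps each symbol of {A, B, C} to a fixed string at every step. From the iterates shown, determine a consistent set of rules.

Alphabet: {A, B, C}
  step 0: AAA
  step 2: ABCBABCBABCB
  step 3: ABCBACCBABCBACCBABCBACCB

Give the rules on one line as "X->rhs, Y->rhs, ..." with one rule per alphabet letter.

A->AB, B->CB, C->AC

  step 2 ⇒ step 3: ABCBABCBABCB ⇒ AB·CB·AC·CB·AB·CB·AC·CB·AB·CB·AC·CB
    A ↦ AB
    B ↦ CB
    C ↦ AC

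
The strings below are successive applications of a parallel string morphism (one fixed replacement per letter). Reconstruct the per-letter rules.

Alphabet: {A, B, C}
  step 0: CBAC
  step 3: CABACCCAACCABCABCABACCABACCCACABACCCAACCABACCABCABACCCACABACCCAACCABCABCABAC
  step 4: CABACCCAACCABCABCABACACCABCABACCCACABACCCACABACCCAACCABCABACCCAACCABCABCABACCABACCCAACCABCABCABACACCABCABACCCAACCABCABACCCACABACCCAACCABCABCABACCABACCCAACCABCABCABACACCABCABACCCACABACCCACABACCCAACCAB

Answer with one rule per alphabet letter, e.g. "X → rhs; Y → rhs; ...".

A->AC, B->CCA, C->CAB

  step 3 ⇒ step 4: CABACCCAACCABCABCABACCABACCCACABACCCAACCABACCABCABACCCACABACCCAACCABCABCABAC ⇒ CAB·AC·CCA·AC·CAB·CAB·CAB·AC·AC·CAB·CAB·AC·CCA·CAB·AC·CCA·CAB·AC·CCA·AC·CAB·CAB·AC·CCA·AC·CAB·CAB·CAB·AC·CAB·AC·CCA·AC·CAB·CAB·CAB·AC·AC·CAB·CAB·AC·CCA·AC·CAB·CAB·AC·CCA·CAB·AC·CCA·AC·CAB·CAB·CAB·AC·CAB·AC·CCA·AC·CAB·CAB·CAB·AC·AC·CAB·CAB·AC·CCA·CAB·AC·CCA·CAB·AC·CCA·AC·CAB
    A ↦ AC
    B ↦ CCA
    C ↦ CAB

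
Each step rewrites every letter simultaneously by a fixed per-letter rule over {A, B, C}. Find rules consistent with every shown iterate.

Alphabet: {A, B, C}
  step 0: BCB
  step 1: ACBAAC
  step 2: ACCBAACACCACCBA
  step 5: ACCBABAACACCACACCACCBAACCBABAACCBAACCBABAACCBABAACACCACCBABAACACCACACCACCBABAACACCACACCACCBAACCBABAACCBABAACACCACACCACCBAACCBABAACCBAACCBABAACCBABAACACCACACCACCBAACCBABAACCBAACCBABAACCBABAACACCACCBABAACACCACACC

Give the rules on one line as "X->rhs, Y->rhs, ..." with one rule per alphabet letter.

A->ACC, B->AC, C->BA

  step 1 ⇒ step 2: ACBAAC ⇒ ACC·BA·AC·ACC·ACC·BA
    A ↦ ACC
    B ↦ AC
    C ↦ BA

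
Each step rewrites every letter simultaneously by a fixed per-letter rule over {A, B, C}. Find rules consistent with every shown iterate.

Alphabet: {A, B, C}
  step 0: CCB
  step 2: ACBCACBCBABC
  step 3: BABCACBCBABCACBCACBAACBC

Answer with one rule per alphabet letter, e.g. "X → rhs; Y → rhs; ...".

  step 2 ⇒ step 3: ACBCACBCBABC ⇒ BA·BC·AC·BC·BA·BC·AC·BC·AC·BA·AC·BC
    A ↦ BA
    B ↦ AC
    C ↦ BC

A->BA, B->AC, C->BC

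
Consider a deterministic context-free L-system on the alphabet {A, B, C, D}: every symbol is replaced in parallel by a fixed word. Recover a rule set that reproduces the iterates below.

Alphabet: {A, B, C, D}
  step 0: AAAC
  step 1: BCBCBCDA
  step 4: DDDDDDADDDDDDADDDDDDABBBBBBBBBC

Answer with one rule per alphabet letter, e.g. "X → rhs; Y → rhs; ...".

A->BC, B->D, C->DA, D->BB

  step 0 ⇒ step 1: AAAC ⇒ BC·BC·BC·DA
    A ↦ BC
    C ↦ DA
    B ↦ D  (constrained at step 1)
    D ↦ BB  (constrained at step 1)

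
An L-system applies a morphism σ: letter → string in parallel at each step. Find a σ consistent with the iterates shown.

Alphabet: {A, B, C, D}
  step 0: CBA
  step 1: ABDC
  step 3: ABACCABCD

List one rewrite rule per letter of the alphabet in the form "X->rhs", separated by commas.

  step 0 ⇒ step 1: CBA ⇒ AB·D·C
    A ↦ C
    B ↦ D
    C ↦ AB
    D ↦ AC  (constrained at step 1)

A->C, B->D, C->AB, D->AC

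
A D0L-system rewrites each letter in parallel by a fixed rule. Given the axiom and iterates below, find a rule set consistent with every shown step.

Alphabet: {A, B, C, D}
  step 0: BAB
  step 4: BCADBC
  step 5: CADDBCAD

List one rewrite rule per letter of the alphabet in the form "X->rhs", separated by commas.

A->D, B->C, C->AD, D->B

  step 4 ⇒ step 5: BCADBC ⇒ C·AD·D·B·C·AD
    A ↦ D
    B ↦ C
    C ↦ AD
    D ↦ B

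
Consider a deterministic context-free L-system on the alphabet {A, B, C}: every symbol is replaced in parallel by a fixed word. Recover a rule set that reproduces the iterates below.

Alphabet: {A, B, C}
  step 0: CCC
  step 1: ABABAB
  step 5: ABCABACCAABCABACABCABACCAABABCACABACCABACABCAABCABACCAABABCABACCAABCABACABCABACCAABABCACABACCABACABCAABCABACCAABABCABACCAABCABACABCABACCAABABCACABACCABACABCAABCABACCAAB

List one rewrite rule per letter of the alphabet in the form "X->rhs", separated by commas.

A->CA, B->BAC, C->AB

  step 0 ⇒ step 1: CCC ⇒ AB·AB·AB
    C ↦ AB
    A ↦ CA  (constrained at step 1)
    B ↦ BAC  (constrained at step 1)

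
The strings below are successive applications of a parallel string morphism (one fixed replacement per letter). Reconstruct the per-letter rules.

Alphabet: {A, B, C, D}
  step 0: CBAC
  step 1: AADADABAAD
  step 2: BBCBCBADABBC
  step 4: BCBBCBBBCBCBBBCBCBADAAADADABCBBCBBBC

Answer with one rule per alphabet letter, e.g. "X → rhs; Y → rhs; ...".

A->B, B->ADA, C->AAD, D->C

  step 1 ⇒ step 2: AADADABAAD ⇒ B·B·C·B·C·B·ADA·B·B·C
    A ↦ B
    B ↦ ADA
    D ↦ C
  step 0 ⇒ step 1: CBAC ⇒ AAD·ADA·B·AAD
    C ↦ AAD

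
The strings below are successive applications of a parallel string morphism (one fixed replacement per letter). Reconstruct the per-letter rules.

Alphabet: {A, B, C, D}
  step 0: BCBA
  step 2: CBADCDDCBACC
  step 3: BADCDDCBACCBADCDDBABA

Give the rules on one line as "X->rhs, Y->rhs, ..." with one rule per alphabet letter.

A->DD, B->DC, C->BA, D->C

  step 2 ⇒ step 3: CBADCDDCBACC ⇒ BA·DC·DD·C·BA·C·C·BA·DC·DD·BA·BA
    A ↦ DD
    B ↦ DC
    C ↦ BA
    D ↦ C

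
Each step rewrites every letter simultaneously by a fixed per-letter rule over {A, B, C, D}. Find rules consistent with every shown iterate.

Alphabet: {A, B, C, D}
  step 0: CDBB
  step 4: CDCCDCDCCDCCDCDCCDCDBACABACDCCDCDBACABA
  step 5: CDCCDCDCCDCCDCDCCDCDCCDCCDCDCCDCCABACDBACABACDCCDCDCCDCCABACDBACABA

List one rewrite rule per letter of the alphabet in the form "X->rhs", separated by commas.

A->BA, B->CA, C->CD, D->C

  step 4 ⇒ step 5: CDCCDCDCCDCCDCDCCDCDBACABACDCCDCDBACABA ⇒ CD·C·CD·CD·C·CD·C·CD·CD·C·CD·CD·C·CD·C·CD·CD·C·CD·C·CA·BA·CD·BA·CA·BA·CD·C·CD·CD·C·CD·C·CA·BA·CD·BA·CA·BA
    A ↦ BA
    B ↦ CA
    C ↦ CD
    D ↦ C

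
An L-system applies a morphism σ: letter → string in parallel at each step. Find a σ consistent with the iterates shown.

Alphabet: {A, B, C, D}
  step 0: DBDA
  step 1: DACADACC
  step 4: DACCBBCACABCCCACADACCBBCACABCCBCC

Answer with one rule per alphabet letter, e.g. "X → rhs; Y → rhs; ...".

  step 0 ⇒ step 1: DBDA ⇒ DA·CA·DA·CC
    A ↦ CC
    B ↦ CA
    D ↦ DA
    C ↦ B  (constrained at step 1)

A->CC, B->CA, C->B, D->DA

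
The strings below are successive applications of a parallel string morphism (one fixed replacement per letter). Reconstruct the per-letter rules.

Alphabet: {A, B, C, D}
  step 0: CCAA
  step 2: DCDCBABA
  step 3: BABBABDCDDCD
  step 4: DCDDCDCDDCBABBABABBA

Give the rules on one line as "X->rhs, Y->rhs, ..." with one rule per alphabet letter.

  step 3 ⇒ step 4: BABBABDCDDCD ⇒ DC·D·DC·DC·D·DC·BA·B·BA·BA·B·BA
    A ↦ D
    B ↦ DC
    C ↦ B
    D ↦ BA

A->D, B->DC, C->B, D->BA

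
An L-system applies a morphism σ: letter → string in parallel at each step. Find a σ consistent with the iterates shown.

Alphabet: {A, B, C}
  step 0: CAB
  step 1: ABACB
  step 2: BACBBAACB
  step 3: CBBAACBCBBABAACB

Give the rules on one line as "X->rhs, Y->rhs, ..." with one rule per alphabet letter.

  step 2 ⇒ step 3: BACBBAACB ⇒ CB·BA·A·CB·CB·BA·BA·A·CB
    A ↦ BA
    B ↦ CB
    C ↦ A

A->BA, B->CB, C->A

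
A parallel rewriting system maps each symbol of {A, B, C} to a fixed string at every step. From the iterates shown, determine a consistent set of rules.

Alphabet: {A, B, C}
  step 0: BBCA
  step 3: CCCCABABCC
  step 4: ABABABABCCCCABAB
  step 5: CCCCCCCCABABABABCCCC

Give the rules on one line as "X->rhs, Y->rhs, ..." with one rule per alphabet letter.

A->C, B->C, C->AB

  step 4 ⇒ step 5: ABABABABCCCCABAB ⇒ C·C·C·C·C·C·C·C·AB·AB·AB·AB·C·C·C·C
    A ↦ C
    B ↦ C
    C ↦ AB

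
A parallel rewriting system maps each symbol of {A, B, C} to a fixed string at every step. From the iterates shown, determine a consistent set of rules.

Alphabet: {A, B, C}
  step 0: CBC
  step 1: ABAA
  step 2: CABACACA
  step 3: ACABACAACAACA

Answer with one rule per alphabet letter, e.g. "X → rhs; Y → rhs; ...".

A->CA, B->BA, C->A

  step 2 ⇒ step 3: CABACACA ⇒ A·CA·BA·CA·A·CA·A·CA
    A ↦ CA
    B ↦ BA
    C ↦ A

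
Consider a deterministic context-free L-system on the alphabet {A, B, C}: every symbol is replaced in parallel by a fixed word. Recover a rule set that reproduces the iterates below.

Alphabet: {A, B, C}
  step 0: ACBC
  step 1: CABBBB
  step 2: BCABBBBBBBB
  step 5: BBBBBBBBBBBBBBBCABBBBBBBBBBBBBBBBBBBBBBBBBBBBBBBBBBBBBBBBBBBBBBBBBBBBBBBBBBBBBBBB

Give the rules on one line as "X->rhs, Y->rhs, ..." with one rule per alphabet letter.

  step 1 ⇒ step 2: CABBBB ⇒ B·CA·BB·BB·BB·BB
    A ↦ CA
    B ↦ BB
    C ↦ B

A->CA, B->BB, C->B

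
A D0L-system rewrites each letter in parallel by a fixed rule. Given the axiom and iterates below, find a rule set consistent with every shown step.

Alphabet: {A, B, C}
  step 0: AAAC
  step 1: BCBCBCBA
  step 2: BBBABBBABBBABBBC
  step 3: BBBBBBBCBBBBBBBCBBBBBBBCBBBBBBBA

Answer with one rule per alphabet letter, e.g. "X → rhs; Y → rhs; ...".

A->BC, B->BB, C->BA

  step 2 ⇒ step 3: BBBABBBABBBABBBC ⇒ BB·BB·BB·BC·BB·BB·BB·BC·BB·BB·BB·BC·BB·BB·BB·BA
    A ↦ BC
    B ↦ BB
    C ↦ BA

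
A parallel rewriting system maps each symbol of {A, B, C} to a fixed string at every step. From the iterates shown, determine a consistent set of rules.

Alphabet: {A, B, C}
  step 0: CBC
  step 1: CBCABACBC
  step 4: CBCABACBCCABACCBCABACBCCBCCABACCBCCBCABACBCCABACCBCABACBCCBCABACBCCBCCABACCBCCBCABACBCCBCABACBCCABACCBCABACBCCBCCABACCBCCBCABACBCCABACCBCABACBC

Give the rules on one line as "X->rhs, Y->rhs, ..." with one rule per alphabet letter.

A->C, B->ABA, C->CBC

  step 0 ⇒ step 1: CBC ⇒ CBC·ABA·CBC
    B ↦ ABA
    C ↦ CBC
    A ↦ C  (constrained at step 1)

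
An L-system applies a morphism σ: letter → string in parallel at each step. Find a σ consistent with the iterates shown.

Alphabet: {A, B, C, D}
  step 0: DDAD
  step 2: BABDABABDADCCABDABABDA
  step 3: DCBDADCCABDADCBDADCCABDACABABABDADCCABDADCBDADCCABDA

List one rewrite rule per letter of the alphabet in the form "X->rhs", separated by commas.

A->BDA, B->DC, C->BA, D->CA

  step 2 ⇒ step 3: BABDABABDADCCABDABABDA ⇒ DC·BDA·DC·CA·BDA·DC·BDA·DC·CA·BDA·CA·BA·BA·BDA·DC·CA·BDA·DC·BDA·DC·CA·BDA
    A ↦ BDA
    B ↦ DC
    C ↦ BA
    D ↦ CA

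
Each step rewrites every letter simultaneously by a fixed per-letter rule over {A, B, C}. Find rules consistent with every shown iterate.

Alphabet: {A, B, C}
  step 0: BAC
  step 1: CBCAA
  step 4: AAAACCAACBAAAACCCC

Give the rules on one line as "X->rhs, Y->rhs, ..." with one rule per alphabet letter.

  step 0 ⇒ step 1: BAC ⇒ CB·C·AA
    A ↦ C
    B ↦ CB
    C ↦ AA

A->C, B->CB, C->AA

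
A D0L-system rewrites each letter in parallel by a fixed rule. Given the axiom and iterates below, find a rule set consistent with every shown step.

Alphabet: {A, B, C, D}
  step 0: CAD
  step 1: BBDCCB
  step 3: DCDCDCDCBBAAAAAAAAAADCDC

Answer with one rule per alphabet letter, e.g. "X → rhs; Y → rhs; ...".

A->DC, B->AA, C->BB, D->CB

  step 0 ⇒ step 1: CAD ⇒ BB·DC·CB
    A ↦ DC
    C ↦ BB
    D ↦ CB
    B ↦ AA  (constrained at step 1)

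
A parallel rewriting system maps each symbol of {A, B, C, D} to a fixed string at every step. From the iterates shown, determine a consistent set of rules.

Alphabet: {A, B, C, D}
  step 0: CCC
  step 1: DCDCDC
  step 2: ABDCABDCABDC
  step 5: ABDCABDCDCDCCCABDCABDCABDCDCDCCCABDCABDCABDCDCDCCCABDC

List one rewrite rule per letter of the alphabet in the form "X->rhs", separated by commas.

  step 1 ⇒ step 2: DCDCDC ⇒ AB·DC·AB·DC·AB·DC
    C ↦ DC
    D ↦ AB
    A ↦ C  (constrained at step 2)
    B ↦ C  (constrained at step 2)

A->C, B->C, C->DC, D->AB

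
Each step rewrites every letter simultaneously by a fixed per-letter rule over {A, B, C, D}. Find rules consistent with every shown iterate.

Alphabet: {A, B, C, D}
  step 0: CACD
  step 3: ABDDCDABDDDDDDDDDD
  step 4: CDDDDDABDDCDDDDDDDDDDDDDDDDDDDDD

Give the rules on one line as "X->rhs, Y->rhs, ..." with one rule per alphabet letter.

  step 3 ⇒ step 4: ABDDCDABDDDDDDDDDD ⇒ C·D·DD·DD·AB·DD·C·D·DD·DD·DD·DD·DD·DD·DD·DD·DD·DD
    A ↦ C
    B ↦ D
    C ↦ AB
    D ↦ DD

A->C, B->D, C->AB, D->DD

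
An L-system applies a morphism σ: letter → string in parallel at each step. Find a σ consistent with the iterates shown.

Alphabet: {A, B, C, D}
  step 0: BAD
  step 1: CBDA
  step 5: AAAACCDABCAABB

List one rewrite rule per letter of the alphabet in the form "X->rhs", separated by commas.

  step 0 ⇒ step 1: BAD ⇒ C·B·DA
    A ↦ B
    B ↦ C
    D ↦ DA
    C ↦ AA  (constrained at step 1)

A->B, B->C, C->AA, D->DA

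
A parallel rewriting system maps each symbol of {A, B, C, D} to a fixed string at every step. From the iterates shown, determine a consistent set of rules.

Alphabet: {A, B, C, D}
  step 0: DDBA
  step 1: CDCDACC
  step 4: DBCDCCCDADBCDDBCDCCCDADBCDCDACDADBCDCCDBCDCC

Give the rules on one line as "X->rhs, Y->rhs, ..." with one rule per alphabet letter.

A->CC, B->A, C->DB, D->CD

  step 0 ⇒ step 1: DDBA ⇒ CD·CD·A·CC
    A ↦ CC
    B ↦ A
    D ↦ CD
    C ↦ DB  (constrained at step 1)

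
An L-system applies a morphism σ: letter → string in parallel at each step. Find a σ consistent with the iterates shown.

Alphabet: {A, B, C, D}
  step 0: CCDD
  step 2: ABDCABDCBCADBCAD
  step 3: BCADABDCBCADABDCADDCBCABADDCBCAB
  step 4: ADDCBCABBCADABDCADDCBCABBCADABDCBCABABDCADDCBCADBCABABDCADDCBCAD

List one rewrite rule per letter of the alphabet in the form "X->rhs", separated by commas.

  step 3 ⇒ step 4: BCADABDCBCADABDCADDCBCABADDCBCAB ⇒ AD·DC·BC·AB·BC·AD·AB·DC·AD·DC·BC·AB·BC·AD·AB·DC·BC·AB·AB·DC·AD·DC·BC·AD·BC·AB·AB·DC·AD·DC·BC·AD
    A ↦ BC
    B ↦ AD
    C ↦ DC
    D ↦ AB

A->BC, B->AD, C->DC, D->AB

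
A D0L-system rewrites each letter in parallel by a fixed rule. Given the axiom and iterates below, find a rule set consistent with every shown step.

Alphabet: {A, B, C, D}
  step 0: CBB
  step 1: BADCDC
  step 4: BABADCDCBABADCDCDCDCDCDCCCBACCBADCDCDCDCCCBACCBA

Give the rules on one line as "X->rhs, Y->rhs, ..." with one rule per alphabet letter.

  step 0 ⇒ step 1: CBB ⇒ BA·DC·DC
    B ↦ DC
    C ↦ BA
    A ↦ DC  (constrained at step 1)
    D ↦ CC  (constrained at step 1)

A->DC, B->DC, C->BA, D->CC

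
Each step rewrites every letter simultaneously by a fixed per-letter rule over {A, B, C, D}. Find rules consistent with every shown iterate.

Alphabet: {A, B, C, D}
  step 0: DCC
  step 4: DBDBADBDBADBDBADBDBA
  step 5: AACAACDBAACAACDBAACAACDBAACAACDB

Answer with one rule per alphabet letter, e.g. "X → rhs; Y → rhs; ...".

A->DB, B->C, C->A, D->AA

  step 4 ⇒ step 5: DBDBADBDBADBDBADBDBA ⇒ AA·C·AA·C·DB·AA·C·AA·C·DB·AA·C·AA·C·DB·AA·C·AA·C·DB
    A ↦ DB
    B ↦ C
    D ↦ AA
    C ↦ A  (constrained at step 0)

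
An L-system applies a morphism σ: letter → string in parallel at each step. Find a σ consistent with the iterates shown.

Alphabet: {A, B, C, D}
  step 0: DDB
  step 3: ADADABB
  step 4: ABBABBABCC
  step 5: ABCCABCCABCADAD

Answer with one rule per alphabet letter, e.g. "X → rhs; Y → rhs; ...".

  step 4 ⇒ step 5: ABBABBABCC ⇒ AB·C·C·AB·C·C·AB·C·AD·AD
    A ↦ AB
    B ↦ C
    C ↦ AD
  step 3 ⇒ step 4: ADADABB ⇒ AB·B·AB·B·AB·C·C
    D ↦ B

A->AB, B->C, C->AD, D->B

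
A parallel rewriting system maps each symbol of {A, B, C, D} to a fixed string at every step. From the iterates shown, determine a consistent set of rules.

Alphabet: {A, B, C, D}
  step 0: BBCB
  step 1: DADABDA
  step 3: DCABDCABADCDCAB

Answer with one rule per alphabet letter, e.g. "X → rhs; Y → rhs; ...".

  step 0 ⇒ step 1: BBCB ⇒ DA·DA·B·DA
    B ↦ DA
    C ↦ B
    A ↦ DC  (constrained at step 1)
    D ↦ A  (constrained at step 1)

A->DC, B->DA, C->B, D->A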